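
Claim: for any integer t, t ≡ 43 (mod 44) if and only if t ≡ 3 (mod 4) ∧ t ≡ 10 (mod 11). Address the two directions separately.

Both implications hold.

[⇒] Suppose t ≡ 43 (mod 44); write t = 44j + 43. Since 4 ∣ 44, reducing mod 4 gives t ≡ 43 ≡ 3 (mod 4); since 11 ∣ 44, reducing mod 11 gives t ≡ 43 ≡ 10 (mod 11).

[⇐] Conversely, if t ≡ 3 (mod 4) and t ≡ 10 (mod 11), then by the Chinese remainder theorem t ≡ 43 (mod 44). This is exactly t ≡ 43 (mod 44).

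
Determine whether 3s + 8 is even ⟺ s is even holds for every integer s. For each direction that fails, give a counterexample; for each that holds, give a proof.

(→) Suppose 3s + 8 is even. Since 3 is odd, 3s and s have the same parity, so 3s + 8 ≡ s + 8 (mod 2). As 8 is even, 3s + 8 is even exactly when s is even. Thus s is even.

(←) Conversely, suppose s is even; write s = 2j. Then 3s + 8 = 3·(2j) + 8 = 2·3j + 8, which is even.

Both implications hold.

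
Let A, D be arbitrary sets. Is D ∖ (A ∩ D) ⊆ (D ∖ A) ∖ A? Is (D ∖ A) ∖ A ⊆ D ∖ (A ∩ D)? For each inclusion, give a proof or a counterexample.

Both inclusions hold; the sets are equal.

(⊆) Let x ∈ D ∖ (A ∩ D). Then x ∈ D and x ∉ A, from which x ∈ (D ∖ A) ∖ A.

(⊇) Let x ∈ (D ∖ A) ∖ A. Then x ∈ D and x ∉ A, from which x ∈ D ∖ (A ∩ D).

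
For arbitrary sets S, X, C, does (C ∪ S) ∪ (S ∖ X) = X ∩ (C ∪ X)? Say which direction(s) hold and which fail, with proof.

(⊆) fails and (⊇) fails.

(⟹) This inclusion fails. Take S = {1}, X = ∅, C = ∅; then 1 ∈ (C ∪ S) ∪ (S ∖ X) but 1 ∉ X ∩ (C ∪ X).

(⟸) This inclusion fails. Take S = ∅, X = {1}, C = ∅; then 1 ∈ X ∩ (C ∪ X) but 1 ∉ (C ∪ S) ∪ (S ∖ X).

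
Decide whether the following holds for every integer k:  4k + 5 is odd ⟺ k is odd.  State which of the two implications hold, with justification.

(⇐) Suppose k is odd. Since 4 is even, 4k is even for every k, so 4k + 5 has the same parity as 5, which is odd. Hence 4k + 5 is odd.

(⇒) This fails: take k = 0. Then 4k + 5 = 5, which is odd, yet k = 0 is even, not odd.

(⇒) fails; (⇐) holds.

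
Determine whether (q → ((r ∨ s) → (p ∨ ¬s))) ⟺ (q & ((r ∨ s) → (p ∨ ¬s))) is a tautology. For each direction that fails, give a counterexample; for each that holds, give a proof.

(⇒) This fails. Under s = F, p = F, q = F, r = F, the left side is true but the right side is false.

(⇐) Assume the antecedent. If s is true, the antecedent forces (s = T, p = T, q = T, r = F) or (s = T, p = T, q = T, r = T), and q → ((r ∨ s) → (p ∨ ¬s)) holds there. If s is false, q → ((r ∨ s) → (p ∨ ¬s)) reduces to true regardless of the other variables. Either way q → ((r ∨ s) → (p ∨ ¬s)) holds.

Only the reverse direction holds.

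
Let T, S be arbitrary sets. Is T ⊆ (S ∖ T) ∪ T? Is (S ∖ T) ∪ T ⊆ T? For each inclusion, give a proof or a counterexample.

The sets are not equal: only the forward inclusion holds.

(⊆) Let x ∈ T. Then either x ∈ T and x ∉ S; or x ∈ T ∩ S. In each case x ∈ (S ∖ T) ∪ T, so T ⊆ (S ∖ T) ∪ T.

(⊇) This inclusion fails. Take T = ∅, S = {1}; then 1 ∈ (S ∖ T) ∪ T but 1 ∉ T.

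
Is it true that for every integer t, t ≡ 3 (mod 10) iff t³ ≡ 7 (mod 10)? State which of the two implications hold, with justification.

Equivalent; both directions hold.

(⟹) Suppose t ≡ 3 (mod 10). Write t = 10j + 3. Then (10j + 3)³ = 1000j³ + 900j² + 270j + 27 = 10(100j³ + 90j² + 27j + 2) + 7, so t³ ≡ 7 (mod 10).

(⟸) Conversely, suppose t³ ≡ 7 (mod 10). The only residue r in {0, …, 9} with r³ ≡ 7 (mod 10) is r = 3, so t ≡ 3 (mod 10).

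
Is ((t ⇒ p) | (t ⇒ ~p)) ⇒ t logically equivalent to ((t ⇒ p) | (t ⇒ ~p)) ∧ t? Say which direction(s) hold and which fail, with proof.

Equivalent; both directions hold.

(⇒) Assume the antecedent. If t is true, ((t ⇒ p) | (t ⇒ ~p)) ∧ t reduces to true regardless of the other variables. If t is false, the antecedent cannot hold. Either way ((t ⇒ p) | (t ⇒ ~p)) ∧ t holds.

(⇐) Assume the antecedent. If t is true, ((t ⇒ p) | (t ⇒ ~p)) ⇒ t reduces to true regardless of the other variables. If t is false, the antecedent cannot hold. Either way ((t ⇒ p) | (t ⇒ ~p)) ⇒ t holds.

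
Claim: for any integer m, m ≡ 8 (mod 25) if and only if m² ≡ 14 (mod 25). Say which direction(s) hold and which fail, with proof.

(⇒) holds; (⇐) fails.

Converse. This fails: take m = 17. Then 17² = 289 ≡ 14 (mod 25), yet 17 ≡ 17 (mod 25), not 8.

Forward direction. Suppose m ≡ 8 (mod 25). Write m = 25j + 8. Then (25j + 8)² = 625j² + 400j + 64 = 25(25j² + 16j + 2) + 14, so m² ≡ 14 (mod 25).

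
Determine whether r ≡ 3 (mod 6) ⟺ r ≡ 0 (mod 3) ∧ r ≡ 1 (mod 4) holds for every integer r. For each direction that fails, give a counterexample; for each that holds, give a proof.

(⟸) If r ≡ 0 (mod 3) and r ≡ 1 (mod 4), then by the Chinese remainder theorem r ≡ 9 (mod 12). Since 9 ≡ 3 (mod 6) and 6 ∣ 12, we get r ≡ 3 (mod 6).

(⟹) This fails: r = 3 gives 3 ≡ 3 (mod 6) but 3 ≡ 3 (mod 4), so the conjunction on the right does not hold.

(⇒) fails; (⇐) holds.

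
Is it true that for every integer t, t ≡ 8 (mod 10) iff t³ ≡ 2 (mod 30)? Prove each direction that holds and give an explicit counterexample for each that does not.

Only the converse holds.

(→) This fails: take t = 18. Then 18 ≡ 8 (mod 10), but 18³ = 5832 ≡ 12 (mod 30), not 2.

(←) Conversely, the residues r modulo 30 with r³ ≡ 2 (mod 30) are exactly {8}, and each is ≡ 8 (mod 10).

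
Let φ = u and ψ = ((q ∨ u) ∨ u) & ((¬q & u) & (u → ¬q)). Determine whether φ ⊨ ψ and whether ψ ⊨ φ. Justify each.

(⟹) This fails. Under q = T, u = T, the left side is true but the right side is false.

(⟸) Assume the antecedent. If q is true, the antecedent cannot hold. If q is false, the antecedent forces (q = F, u = T), and u holds there. Either way u holds.

The forward direction fails; the converse holds.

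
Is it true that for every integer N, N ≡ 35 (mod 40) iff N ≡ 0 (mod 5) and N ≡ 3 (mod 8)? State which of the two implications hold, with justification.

(→) Suppose N ≡ 35 (mod 40); write N = 40j + 35. Since 5 ∣ 40, reducing mod 5 gives N ≡ 35 ≡ 0 (mod 5); since 8 ∣ 40, reducing mod 8 gives N ≡ 35 ≡ 3 (mod 8).

(←) Conversely, if N ≡ 0 (mod 5) and N ≡ 3 (mod 8), then by the Chinese remainder theorem N ≡ 35 (mod 40). This is exactly N ≡ 35 (mod 40).

Both directions hold; the statement is true.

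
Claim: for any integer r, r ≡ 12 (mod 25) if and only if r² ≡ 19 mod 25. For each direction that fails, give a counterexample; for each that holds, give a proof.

Only the forward direction holds.

[⇒] Suppose r ≡ 12 (mod 25). Write r = 25j + 12. Then (25j + 12)² = 625j² + 600j + 144 = 25(25j² + 24j + 5) + 19, so r² ≡ 19 (mod 25).

[⇐] This fails: take r = 13. Then 13² = 169 ≡ 19 (mod 25), yet 13 ≡ 13 (mod 25), not 12.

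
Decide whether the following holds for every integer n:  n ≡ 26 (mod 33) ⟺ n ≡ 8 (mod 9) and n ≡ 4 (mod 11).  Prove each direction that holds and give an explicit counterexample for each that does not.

Only the reverse direction holds.

[⇒] This fails: n = 59 gives 59 ≡ 26 (mod 33) but 59 ≡ 5 (mod 9), so the conjunction on the right does not hold.

[⇐] Conversely, if n ≡ 8 (mod 9) and n ≡ 4 (mod 11), then by the Chinese remainder theorem n ≡ 26 (mod 99). Since 26 ≡ 26 (mod 33) and 33 ∣ 99, we get n ≡ 26 (mod 33).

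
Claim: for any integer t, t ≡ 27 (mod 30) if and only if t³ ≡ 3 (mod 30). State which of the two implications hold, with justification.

(⇒) Suppose t ≡ 27 (mod 30). Write t = 30j + 27. Then (30j + 27)³ = 27000j³ + 72900j² + 65610j + 19683 = 30(900j³ + 2430j² + 2187j + 656) + 3, so t³ ≡ 3 (mod 30).

(⇐) Conversely, suppose t³ ≡ 3 (mod 30). The only residue r in {0, …, 29} with r³ ≡ 3 (mod 30) is r = 27, so t ≡ 27 (mod 30).

Both directions hold.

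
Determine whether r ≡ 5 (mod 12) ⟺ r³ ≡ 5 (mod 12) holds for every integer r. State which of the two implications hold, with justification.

The biconditional holds.

(←) Suppose r³ ≡ 5 (mod 12). The only residue r in {0, …, 11} with r³ ≡ 5 (mod 12) is r = 5, so r ≡ 5 (mod 12).

(→) Suppose r ≡ 5 (mod 12). Write r = 12j + 5. Then (12j + 5)³ = 1728j³ + 2160j² + 900j + 125 = 12(144j³ + 180j² + 75j + 10) + 5, so r³ ≡ 5 (mod 12).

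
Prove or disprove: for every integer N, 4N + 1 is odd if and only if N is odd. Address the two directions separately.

Not equivalent: only (⇐) holds.

[⇒] This fails: take N = 2. Then 4N + 1 = 9, which is odd, yet N = 2 is even, not odd.

[⇐] Suppose N is odd. Since 4 is even, 4N is even for every N, so 4N + 1 has the same parity as 1, which is odd. Hence 4N + 1 is odd.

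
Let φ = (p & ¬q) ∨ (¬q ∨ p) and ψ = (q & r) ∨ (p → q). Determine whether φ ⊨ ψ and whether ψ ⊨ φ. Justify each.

[⇒] This fails. Under q = F, r = F, p = T, the left side is true but the right side is false.

[⇐] This fails. Under q = T, r = F, p = F, the left side is false but the right side is true.

Neither implication holds.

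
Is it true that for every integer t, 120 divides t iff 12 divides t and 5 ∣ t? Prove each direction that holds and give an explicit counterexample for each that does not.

The forward direction holds; the converse fails.

Forward direction. If 120 ∣ t, write t = 120q. Since 120 = 10·12, t = 12·(10q), so 12 ∣ t; and since 120 = 24·5, t = 5·(24q), so 5 ∣ t.

Converse. This fails: take t = 60. Both 12 ∣ 60 and 5 ∣ 60, yet 60 is not a multiple of 120 (since 60 = 0·120 + 60), so 120 ∤ 60.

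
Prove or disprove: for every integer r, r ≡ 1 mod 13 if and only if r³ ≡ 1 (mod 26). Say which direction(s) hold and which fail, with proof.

Neither direction holds.

Forward direction. This fails: take r = 14. Then 14 ≡ 1 (mod 13), but 14³ = 2744 ≡ 14 (mod 26), not 1.

Converse. This fails: take r = 3. Then 3³ = 27 ≡ 1 (mod 26), yet 3 ≡ 3 (mod 13), not 1.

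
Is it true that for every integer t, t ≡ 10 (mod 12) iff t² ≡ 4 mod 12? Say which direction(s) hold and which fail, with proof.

(⟹) Suppose t ≡ 10 (mod 12). Write t = 12j + 10. Then (12j + 10)² = 144j² + 240j + 100 = 12(12j² + 20j + 8) + 4, so t² ≡ 4 (mod 12).

(⟸) This fails: take t = 2. Then 2² = 4 ≡ 4 (mod 12), yet 2 ≡ 2 (mod 12), not 10.

The forward direction holds; the converse fails.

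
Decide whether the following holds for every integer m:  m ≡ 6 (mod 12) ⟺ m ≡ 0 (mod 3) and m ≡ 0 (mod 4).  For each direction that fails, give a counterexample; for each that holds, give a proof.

(⇒) fails and (⇐) fails.

(⟹) This fails: m = 6 gives 6 ≡ 6 (mod 12) but 6 ≡ 2 (mod 4), so the conjunction on the right does not hold.

(⟸) This fails: m = 0 satisfies both congruences on the right (0 ≡ 0 mod 3 and 0 ≡ 0 mod 4) yet 0 ≡ 0 (mod 12), not 6.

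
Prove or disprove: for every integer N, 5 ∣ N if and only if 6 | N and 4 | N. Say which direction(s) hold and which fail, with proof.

Forward direction. This fails: take N = 5. Certainly 5 ∣ 5, but 6 ∤ 5.

Converse. This fails: take N = 12. Both 6 ∣ 12 and 4 ∣ 12, yet 12 is not a multiple of 5 (since 12 = 2·5 + 2), so 5 ∤ 12.

(⇒) fails and (⇐) fails.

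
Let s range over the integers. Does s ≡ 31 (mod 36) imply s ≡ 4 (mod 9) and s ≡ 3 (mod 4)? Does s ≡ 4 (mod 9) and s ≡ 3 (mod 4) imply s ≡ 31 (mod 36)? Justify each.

Forward direction. Suppose s ≡ 31 (mod 36); write s = 36j + 31. Since 9 ∣ 36, reducing mod 9 gives s ≡ 31 ≡ 4 (mod 9); since 4 ∣ 36, reducing mod 4 gives s ≡ 31 ≡ 3 (mod 4).

Converse. If s ≡ 4 (mod 9) and s ≡ 3 (mod 4), then by the Chinese remainder theorem s ≡ 31 (mod 36). This is exactly s ≡ 31 (mod 36).

Equivalent; both directions hold.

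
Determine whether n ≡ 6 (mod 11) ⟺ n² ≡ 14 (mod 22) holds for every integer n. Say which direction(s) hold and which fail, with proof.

Neither direction holds.

(⟹) This fails: take n = 17. Then 17 ≡ 6 (mod 11), but 17² = 289 ≡ 3 (mod 22), not 14.

(⟸) This fails: take n = 16. Then 16² = 256 ≡ 14 (mod 22), yet 16 ≡ 5 (mod 11), not 6.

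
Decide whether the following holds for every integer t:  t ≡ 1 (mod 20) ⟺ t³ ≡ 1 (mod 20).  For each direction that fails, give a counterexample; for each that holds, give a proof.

(⟸) Suppose t³ ≡ 1 (mod 20). The only residue r in {0, …, 19} with r³ ≡ 1 (mod 20) is r = 1, so t ≡ 1 (mod 20).

(⟹) Suppose t ≡ 1 (mod 20). Write t = 20j + 1. Then (20j + 1)³ = 8000j³ + 1200j² + 60j + 1 = 20(400j³ + 60j² + 3j) + 1, so t³ ≡ 1 (mod 20).

Both directions hold.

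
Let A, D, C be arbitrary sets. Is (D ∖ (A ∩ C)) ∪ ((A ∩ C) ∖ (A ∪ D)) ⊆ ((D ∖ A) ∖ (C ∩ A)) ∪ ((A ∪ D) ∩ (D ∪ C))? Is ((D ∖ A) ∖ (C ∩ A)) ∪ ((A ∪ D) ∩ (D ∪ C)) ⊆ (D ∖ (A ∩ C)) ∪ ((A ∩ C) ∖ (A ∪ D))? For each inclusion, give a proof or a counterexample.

(⟹) Let x ∈ (D ∖ (A ∩ C)) ∪ ((A ∩ C) ∖ (A ∪ D)). Then either x ∈ D and x ∉ A, C; or x ∈ A ∩ D and x ∉ C; or x ∈ D ∩ C and x ∉ A. In each case x ∈ ((D ∖ A) ∖ (C ∩ A)) ∪ ((A ∪ D) ∩ (D ∪ C)), so (D ∖ (A ∩ C)) ∪ ((A ∩ C) ∖ (A ∪ D)) ⊆ ((D ∖ A) ∖ (C ∩ A)) ∪ ((A ∪ D) ∩ (D ∪ C)).

(⟸) This inclusion fails. Take A = {1}, D = ∅, C = {1}; then 1 ∈ ((D ∖ A) ∖ (C ∩ A)) ∪ ((A ∪ D) ∩ (D ∪ C)) but 1 ∉ (D ∖ (A ∩ C)) ∪ ((A ∩ C) ∖ (A ∪ D)).

(⊆) holds; (⊇) fails.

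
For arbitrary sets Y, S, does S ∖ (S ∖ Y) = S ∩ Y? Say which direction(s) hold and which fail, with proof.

(⊇) Let x ∈ S ∩ Y. Then x ∈ Y ∩ S, from which x ∈ S ∖ (S ∖ Y).

(⊆) Let x ∈ S ∖ (S ∖ Y). Then x ∈ Y ∩ S, from which x ∈ S ∩ Y.

The two sets are equal.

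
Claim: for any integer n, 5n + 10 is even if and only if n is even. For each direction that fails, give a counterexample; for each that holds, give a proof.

Equivalent; both directions hold.

(⇒) Suppose 5n + 10 is even. Since 5 is odd, 5n and n have the same parity, so 5n + 10 ≡ n + 10 (mod 2). As 10 is even, 5n + 10 is even exactly when n is even. Thus n is even.

(⇐) Conversely, suppose n is even; write n = 2j. Then 5n + 10 = 5·(2j) + 10 = 2·5j + 10, which is even.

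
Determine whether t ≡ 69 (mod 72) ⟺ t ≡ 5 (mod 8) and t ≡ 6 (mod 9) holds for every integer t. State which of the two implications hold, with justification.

Both implications hold.

(←) If t ≡ 5 (mod 8) and t ≡ 6 (mod 9), then by the Chinese remainder theorem t ≡ 69 (mod 72). This is exactly t ≡ 69 (mod 72).

(→) Suppose t ≡ 69 (mod 72); write t = 72j + 69. Since 8 ∣ 72, reducing mod 8 gives t ≡ 69 ≡ 5 (mod 8); since 9 ∣ 72, reducing mod 9 gives t ≡ 69 ≡ 6 (mod 9).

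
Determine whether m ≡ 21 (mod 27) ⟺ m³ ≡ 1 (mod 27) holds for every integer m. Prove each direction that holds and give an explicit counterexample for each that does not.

Neither direction holds.

(⇒) This fails: take m = 21. Then 21 ≡ 21 (mod 27), but 21³ = 9261 ≡ 0 (mod 27), not 1.

(⇐) This fails: take m = 1. Then 1³ = 1 ≡ 1 (mod 27), yet 1 ≡ 1 (mod 27), not 21.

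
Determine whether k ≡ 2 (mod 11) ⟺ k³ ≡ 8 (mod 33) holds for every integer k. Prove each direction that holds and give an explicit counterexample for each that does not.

The forward direction fails; the converse holds.

(⇒) This fails: take k = 13. Then 13 ≡ 2 (mod 11), but 13³ = 2197 ≡ 19 (mod 33), not 8.

(⇐) Conversely, the residues r modulo 33 with r³ ≡ 8 (mod 33) are exactly {2}, and each is ≡ 2 (mod 11).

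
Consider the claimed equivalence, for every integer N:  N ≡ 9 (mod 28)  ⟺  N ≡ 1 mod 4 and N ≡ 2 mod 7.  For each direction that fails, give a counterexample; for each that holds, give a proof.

Forward direction. Suppose N ≡ 9 (mod 28); write N = 28j + 9. Since 4 ∣ 28, reducing mod 4 gives N ≡ 9 ≡ 1 (mod 4); since 7 ∣ 28, reducing mod 7 gives N ≡ 9 ≡ 2 (mod 7).

Converse. If N ≡ 1 (mod 4) and N ≡ 2 (mod 7), then by the Chinese remainder theorem N ≡ 9 (mod 28). This is exactly N ≡ 9 (mod 28).

Equivalent; both directions hold.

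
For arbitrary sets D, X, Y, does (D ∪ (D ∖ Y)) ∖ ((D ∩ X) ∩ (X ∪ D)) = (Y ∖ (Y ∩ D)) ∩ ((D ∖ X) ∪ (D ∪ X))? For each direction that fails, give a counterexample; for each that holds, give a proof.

Forward inclusion. This inclusion fails. Take D = {1}, X = ∅, Y = ∅; then 1 ∈ (D ∪ (D ∖ Y)) ∖ ((D ∩ X) ∩ (X ∪ D)) but 1 ∉ (Y ∖ (Y ∩ D)) ∩ ((D ∖ X) ∪ (D ∪ X)).

Reverse inclusion. This inclusion fails. Take D = ∅, X = {1}, Y = {1}; then 1 ∈ (Y ∖ (Y ∩ D)) ∩ ((D ∖ X) ∪ (D ∪ X)) but 1 ∉ (D ∪ (D ∖ Y)) ∖ ((D ∩ X) ∩ (X ∪ D)).

Neither inclusion holds.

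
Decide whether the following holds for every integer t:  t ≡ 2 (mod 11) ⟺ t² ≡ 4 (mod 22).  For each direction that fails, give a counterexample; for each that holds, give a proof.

(⇒) fails and (⇐) fails.

Forward direction. This fails: take t = 13. Then 13 ≡ 2 (mod 11), but 13² = 169 ≡ 15 (mod 22), not 4.

Converse. This fails: take t = 20. Then 20² = 400 ≡ 4 (mod 22), yet 20 ≡ 9 (mod 11), not 2.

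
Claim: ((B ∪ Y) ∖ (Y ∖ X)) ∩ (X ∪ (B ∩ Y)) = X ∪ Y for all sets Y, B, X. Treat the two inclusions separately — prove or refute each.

Only the forward inclusion holds.

(⊆) Let x ∈ ((B ∪ Y) ∖ (Y ∖ X)) ∩ (X ∪ (B ∩ Y)). Then either x ∈ Y ∩ X and x ∉ B; or x ∈ B ∩ X and x ∉ Y; or x ∈ Y ∩ B ∩ X. In each case x ∈ X ∪ Y, so ((B ∪ Y) ∖ (Y ∖ X)) ∩ (X ∪ (B ∩ Y)) ⊆ X ∪ Y.

(⊇) This inclusion fails. Take Y = {1}, B = ∅, X = ∅; then 1 ∈ X ∪ Y but 1 ∉ ((B ∪ Y) ∖ (Y ∖ X)) ∩ (X ∪ (B ∩ Y)).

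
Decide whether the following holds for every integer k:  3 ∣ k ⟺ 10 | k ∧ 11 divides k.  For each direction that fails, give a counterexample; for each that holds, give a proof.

Forward direction. This fails: take k = 3. Certainly 3 ∣ 3, but 10 ∤ 3.

Converse. This fails: take k = 110. Both 10 ∣ 110 and 11 ∣ 110, yet 110 is not a multiple of 3 (since 110 = 36·3 + 2), so 3 ∤ 110.

Neither direction holds.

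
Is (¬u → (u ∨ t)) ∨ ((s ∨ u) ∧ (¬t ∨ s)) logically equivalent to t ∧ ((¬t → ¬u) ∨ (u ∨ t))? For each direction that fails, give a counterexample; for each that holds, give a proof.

The forward direction fails; the converse holds.

(→) This fails. Under t = F, s = T, u = F, the left side is true but the right side is false.

(←) Assume the antecedent. If t is true, the consequent reduces to true regardless of the other variables. If t is false, the antecedent cannot hold. Either way the consequent holds.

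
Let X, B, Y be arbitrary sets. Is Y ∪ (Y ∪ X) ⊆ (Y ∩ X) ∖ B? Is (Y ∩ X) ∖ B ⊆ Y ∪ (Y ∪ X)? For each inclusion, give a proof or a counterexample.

Forward inclusion. This inclusion fails. Take X = {1}, B = ∅, Y = ∅; then 1 ∈ Y ∪ (Y ∪ X) but 1 ∉ (Y ∩ X) ∖ B.

Reverse inclusion. Let x ∈ (Y ∩ X) ∖ B. Then x ∈ X ∩ Y and x ∉ B, from which x ∈ Y ∪ (Y ∪ X).

Only the reverse inclusion holds.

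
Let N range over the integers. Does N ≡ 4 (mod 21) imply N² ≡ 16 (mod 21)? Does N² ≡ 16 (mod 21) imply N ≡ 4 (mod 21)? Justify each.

Not equivalent: only (⇒) holds.

(←) This fails: take N = 10. Then 10² = 100 ≡ 16 (mod 21), yet 10 ≡ 10 (mod 21), not 4.

(→) Suppose N ≡ 4 (mod 21). Write N = 21j + 4. Then (21j + 4)² = 441j² + 168j + 16 = 21(21j² + 8j) + 16, so N² ≡ 16 (mod 21).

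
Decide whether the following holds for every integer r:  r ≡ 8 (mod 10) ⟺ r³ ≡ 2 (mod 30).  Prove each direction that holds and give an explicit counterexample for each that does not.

(→) This fails: take r = 18. Then 18 ≡ 8 (mod 10), but 18³ = 5832 ≡ 12 (mod 30), not 2.

(←) Conversely, the residues r modulo 30 with r³ ≡ 2 (mod 30) are exactly {8}, and each is ≡ 8 (mod 10).

(⇒) fails; (⇐) holds.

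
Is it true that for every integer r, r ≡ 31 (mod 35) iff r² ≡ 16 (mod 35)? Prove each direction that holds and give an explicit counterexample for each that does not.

Only the forward implication holds.

Forward direction. Suppose r ≡ 31 (mod 35). Write r = 35j + 31. Then (35j + 31)² = 1225j² + 2170j + 961 = 35(35j² + 62j + 27) + 16, so r² ≡ 16 (mod 35).

Converse. This fails: take r = 4. Then 4² = 16 ≡ 16 (mod 35), yet 4 ≡ 4 (mod 35), not 31.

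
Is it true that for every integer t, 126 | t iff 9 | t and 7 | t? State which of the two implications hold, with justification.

(⇒) holds; (⇐) fails.

(⇒) If 126 ∣ t, write t = 126q. Since 126 = 14·9, t = 9·(14q), so 9 ∣ t; and since 126 = 18·7, t = 7·(18q), so 7 ∣ t.

(⇐) This fails: take t = 63. Both 9 ∣ 63 and 7 ∣ 63, yet 63 is not a multiple of 126 (since 63 = 0·126 + 63), so 126 ∤ 63.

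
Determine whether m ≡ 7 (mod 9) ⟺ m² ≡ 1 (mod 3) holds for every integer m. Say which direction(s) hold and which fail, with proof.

(⇒) holds; (⇐) fails.

Forward direction. Suppose m ≡ 7 (mod 9). Then m² ≡ 7² = 49 (mod 9), and since 3 ∣ 9, also m² ≡ 1 (mod 3).

Converse. This fails: take m = 1. Then 1² = 1 ≡ 1 (mod 3), yet 1 ≡ 1 (mod 9), not 7.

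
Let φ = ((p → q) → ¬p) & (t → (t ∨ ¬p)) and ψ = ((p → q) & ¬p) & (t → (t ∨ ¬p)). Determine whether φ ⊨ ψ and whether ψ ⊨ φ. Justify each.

(⇒) fails; (⇐) holds.

Forward direction. This fails. Under p = T, t = F, q = F, the left side is true but the right side is false.

Converse. Assume the antecedent. If p is true, the antecedent cannot hold. If p is false, the consequent reduces to true regardless of the other variables. Either way the consequent holds.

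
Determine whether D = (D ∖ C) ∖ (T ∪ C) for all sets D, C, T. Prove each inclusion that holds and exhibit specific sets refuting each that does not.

(⟹) This inclusion fails. Take D = {1}, C = {1}, T = ∅; then 1 ∈ D but 1 ∉ (D ∖ C) ∖ (T ∪ C).

(⟸) Let x ∈ (D ∖ C) ∖ (T ∪ C). Then x ∈ D and x ∉ C, T, from which x ∈ D.

Only the reverse inclusion holds.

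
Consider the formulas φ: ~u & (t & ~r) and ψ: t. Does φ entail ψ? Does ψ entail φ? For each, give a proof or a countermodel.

Only the forward direction holds.

(→) Assume the antecedent. If r is true, the antecedent cannot hold. If r is false, the antecedent forces (r = F, t = T, u = F), and t holds there. Either way t holds.

(←) This fails. Under r = T, t = T, u = F, the left side is false but the right side is true.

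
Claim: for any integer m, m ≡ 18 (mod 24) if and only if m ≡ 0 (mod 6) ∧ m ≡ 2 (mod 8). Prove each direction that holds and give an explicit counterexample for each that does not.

Both directions hold; the statement is true.

[⇐] If m ≡ 0 (mod 6) and m ≡ 2 (mod 8), then by the Chinese remainder theorem m ≡ 18 (mod 24). This is exactly m ≡ 18 (mod 24).

[⇒] Suppose m ≡ 18 (mod 24); write m = 24j + 18. Since 6 ∣ 24, reducing mod 6 gives m ≡ 18 ≡ 0 (mod 6); since 8 ∣ 24, reducing mod 8 gives m ≡ 18 ≡ 2 (mod 8).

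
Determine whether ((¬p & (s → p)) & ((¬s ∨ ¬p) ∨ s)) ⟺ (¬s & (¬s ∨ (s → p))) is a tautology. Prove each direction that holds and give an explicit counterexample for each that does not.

Only the forward direction holds.

(⇒) Assume the antecedent. If p is true, the antecedent cannot hold. If p is false, the antecedent forces (p = F, s = F), and ¬s & (¬s ∨ (s → p)) holds there. Either way ¬s & (¬s ∨ (s → p)) holds.

(⇐) This fails. Under p = T, s = F, the left side is false but the right side is true.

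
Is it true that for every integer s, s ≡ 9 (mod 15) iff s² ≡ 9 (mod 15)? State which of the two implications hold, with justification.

Forward direction. This fails: take s = 9. Then 9 ≡ 9 (mod 15), but 9² = 81 ≡ 6 (mod 15), not 9.

Converse. This fails: take s = 3. Then 3² = 9 ≡ 9 (mod 15), yet 3 ≡ 3 (mod 15), not 9.

Both directions fail.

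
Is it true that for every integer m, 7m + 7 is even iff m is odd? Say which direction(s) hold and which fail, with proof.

The biconditional holds.

(→) Suppose 7m + 7 is even. Since 7 is odd, 7m and m have the same parity, so 7m + 7 ≡ m + 7 (mod 2). As 7 is odd, 7m + 7 is even exactly when m is odd. Thus m is odd.

(←) Conversely, suppose m is odd; write m = 2j + 1. Then 7m + 7 = 7·(2j + 1) + 7 = 2·7j + 14, which is even.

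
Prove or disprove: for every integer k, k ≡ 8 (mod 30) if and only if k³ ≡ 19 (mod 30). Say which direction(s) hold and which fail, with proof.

Forward direction. This fails: take k = 8. Then 8 ≡ 8 (mod 30), but 8³ = 512 ≡ 2 (mod 30), not 19.

Converse. This fails: take k = 19. Then 19³ = 6859 ≡ 19 (mod 30), yet 19 ≡ 19 (mod 30), not 8.

(⇒) fails and (⇐) fails.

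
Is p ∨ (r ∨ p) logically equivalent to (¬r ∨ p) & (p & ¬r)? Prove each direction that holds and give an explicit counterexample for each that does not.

Only the converse holds.

(→) This fails. Under r = T, p = F, the left side is true but the right side is false.

(←) Assume the antecedent. If r is true, the antecedent cannot hold. If r is false, the antecedent forces (r = F, p = T), and p ∨ (r ∨ p) holds there. Either way p ∨ (r ∨ p) holds.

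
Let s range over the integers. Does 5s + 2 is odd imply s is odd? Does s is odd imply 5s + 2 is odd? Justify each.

Forward direction. Suppose 5s + 2 is odd. Since 5 is odd, 5s and s have the same parity, so 5s + 2 ≡ s + 2 (mod 2). As 2 is even, 5s + 2 is odd exactly when s is odd. Thus s is odd.

Converse. Suppose s is odd; write s = 2j + 1. Then 5s + 2 = 5·(2j + 1) + 2 = 2·5j + 7, which is odd.

Equivalent; both directions hold.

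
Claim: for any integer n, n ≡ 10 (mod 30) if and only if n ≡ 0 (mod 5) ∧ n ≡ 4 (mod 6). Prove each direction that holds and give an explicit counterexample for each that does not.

Equivalent; both directions hold.

(⇒) Suppose n ≡ 10 (mod 30); write n = 30j + 10. Since 5 ∣ 30, reducing mod 5 gives n ≡ 10 ≡ 0 (mod 5); since 6 ∣ 30, reducing mod 6 gives n ≡ 10 ≡ 4 (mod 6).

(⇐) Conversely, if n ≡ 0 (mod 5) and n ≡ 4 (mod 6), then by the Chinese remainder theorem n ≡ 10 (mod 30). This is exactly n ≡ 10 (mod 30).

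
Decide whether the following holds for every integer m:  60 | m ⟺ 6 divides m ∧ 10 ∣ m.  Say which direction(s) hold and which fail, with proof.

The forward direction holds; the converse fails.

(⟸) This fails: take m = 30. Both 6 ∣ 30 and 10 ∣ 30, yet 30 is not a multiple of 60 (since 30 = 0·60 + 30), so 60 ∤ 30.

(⟹) If 60 ∣ m, write m = 60q. Since 60 = 10·6, m = 6·(10q), so 6 ∣ m; and since 60 = 6·10, m = 10·(6q), so 10 ∣ m.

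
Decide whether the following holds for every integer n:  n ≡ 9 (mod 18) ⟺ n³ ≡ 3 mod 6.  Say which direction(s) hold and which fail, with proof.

Forward direction. Suppose n ≡ 9 (mod 18). Then n³ ≡ 9³ = 729 (mod 18), and since 6 ∣ 18, also n³ ≡ 3 (mod 6).

Converse. This fails: take n = 3. Then 3³ = 27 ≡ 3 (mod 6), yet 3 ≡ 3 (mod 18), not 9.

(⇒) holds; (⇐) fails.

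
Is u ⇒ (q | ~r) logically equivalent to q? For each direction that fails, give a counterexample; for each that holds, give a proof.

(⇒) This fails. Under u = F, q = F, r = F, the left side is true but the right side is false.

(⇐) Assume the antecedent. If u is true, the antecedent forces (u = T, q = T, r = F) or (u = T, q = T, r = T), and u ⇒ (q | ~r) holds there. If u is false, u ⇒ (q | ~r) reduces to true regardless of the other variables. Either way u ⇒ (q | ~r) holds.

(⇒) fails; (⇐) holds.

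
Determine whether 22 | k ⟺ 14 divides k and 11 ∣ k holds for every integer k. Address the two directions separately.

The forward direction fails; the converse holds.

(⟸) Suppose 14 ∣ k and 11 ∣ k. Any common multiple of 14 and 11 is a multiple of their lcm; here gcd(14, 11) = 1, so lcm(14, 11) = 14·11 = 154, so 154 ∣ k. Since 22 ∣ 154, it follows that 22 ∣ k.

(⟹) This fails: take k = 22. Certainly 22 ∣ 22, but 14 ∤ 22.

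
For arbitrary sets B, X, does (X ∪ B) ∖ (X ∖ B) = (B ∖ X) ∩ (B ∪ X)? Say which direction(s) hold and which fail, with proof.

Only the reverse inclusion holds.

(⟹) This inclusion fails. Take B = {1}, X = {1}; then 1 ∈ (X ∪ B) ∖ (X ∖ B) but 1 ∉ (B ∖ X) ∩ (B ∪ X).

(⟸) Let x ∈ (B ∖ X) ∩ (B ∪ X). Then x ∈ B and x ∉ X, from which x ∈ (X ∪ B) ∖ (X ∖ B).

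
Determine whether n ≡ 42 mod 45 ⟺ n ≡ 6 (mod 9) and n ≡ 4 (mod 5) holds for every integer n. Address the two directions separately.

(⟹) This fails: n = 42 gives 42 ≡ 42 (mod 45) but 42 ≡ 2 (mod 5), so the conjunction on the right does not hold.

(⟸) This fails: n = 24 satisfies both congruences on the right (24 ≡ 6 mod 9 and 24 ≡ 4 mod 5) yet 24 ≡ 24 (mod 45), not 42.

Neither implication holds.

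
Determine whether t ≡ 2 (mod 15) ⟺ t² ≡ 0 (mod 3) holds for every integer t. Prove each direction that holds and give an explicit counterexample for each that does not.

Both directions fail.

Forward direction. This fails: take t = 2. Then 2 ≡ 2 (mod 15), but 2² = 4 ≡ 1 (mod 3), not 0.

Converse. This fails: take t = 0. Then 0² = 0 ≡ 0 (mod 3), yet 0 ≡ 0 (mod 15), not 2.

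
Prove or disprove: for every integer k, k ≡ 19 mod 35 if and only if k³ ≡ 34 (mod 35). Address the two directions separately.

(⟸) This fails: take k = 24. Then 24³ = 13824 ≡ 34 (mod 35), yet 24 ≡ 24 (mod 35), not 19.

(⟹) Suppose k ≡ 19 mod 35. Write k = 35j + 19. Then (35j + 19)³ = 42875j³ + 69825j² + 37905j + 6859 = 35(1225j³ + 1995j² + 1083j + 195) + 34, so k³ ≡ 34 (mod 35).

Only the forward implication holds.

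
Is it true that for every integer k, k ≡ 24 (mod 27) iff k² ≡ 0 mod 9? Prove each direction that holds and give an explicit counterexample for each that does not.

Not equivalent: only (⇒) holds.

Forward direction. Suppose k ≡ 24 (mod 27). Then k² ≡ 24² = 576 (mod 27), and since 9 ∣ 27, also k² ≡ 0 (mod 9).

Converse. This fails: take k = 0. Then 0² = 0 ≡ 0 (mod 9), yet 0 ≡ 0 (mod 27), not 24.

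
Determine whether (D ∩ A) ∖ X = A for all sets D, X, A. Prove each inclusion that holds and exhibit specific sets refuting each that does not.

(⊆) holds; (⊇) fails.

Forward inclusion. Let x ∈ (D ∩ A) ∖ X. Then x ∈ D ∩ A and x ∉ X, from which x ∈ A.

Reverse inclusion. This inclusion fails. Take D = ∅, X = ∅, A = {1}; then 1 ∈ A but 1 ∉ (D ∩ A) ∖ X.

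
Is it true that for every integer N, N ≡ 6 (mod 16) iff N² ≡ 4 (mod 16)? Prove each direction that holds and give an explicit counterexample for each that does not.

Not equivalent: only (⇒) holds.

(⇒) Suppose N ≡ 6 (mod 16). Write N = 16j + 6. Then (16j + 6)² = 256j² + 192j + 36 = 16(16j² + 12j + 2) + 4, so N² ≡ 4 (mod 16).

(⇐) This fails: take N = 2. Then 2² = 4 ≡ 4 (mod 16), yet 2 ≡ 2 (mod 16), not 6.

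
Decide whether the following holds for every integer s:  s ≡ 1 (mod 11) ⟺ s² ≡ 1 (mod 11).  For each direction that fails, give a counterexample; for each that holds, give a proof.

Only the forward implication holds.

[⇒] Suppose s ≡ 1 (mod 11). Write s = 11j + 1. Then (11j + 1)² = 121j² + 22j + 1 = 11(11j² + 2j) + 1, so s² ≡ 1 (mod 11).

[⇐] This fails: take s = 10. Then 10² = 100 ≡ 1 (mod 11), yet 10 ≡ 10 (mod 11), not 1.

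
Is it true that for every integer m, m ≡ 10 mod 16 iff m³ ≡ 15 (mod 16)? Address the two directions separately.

Neither implication holds.

(⟹) This fails: take m = 10. Then 10 ≡ 10 (mod 16), but 10³ = 1000 ≡ 8 (mod 16), not 15.

(⟸) This fails: take m = 15. Then 15³ = 3375 ≡ 15 (mod 16), yet 15 ≡ 15 (mod 16), not 10.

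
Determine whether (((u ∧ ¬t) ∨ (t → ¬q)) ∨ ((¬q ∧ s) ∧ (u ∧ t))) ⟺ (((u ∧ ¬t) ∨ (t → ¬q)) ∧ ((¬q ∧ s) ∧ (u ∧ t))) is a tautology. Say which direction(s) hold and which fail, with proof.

Only the converse holds.

(⟹) This fails. Under q = F, u = F, s = F, t = F, the left side is true but the right side is false.

(⟸) Assume the antecedent. If q is true, the antecedent cannot hold. If q is false, the consequent reduces to true regardless of the other variables. Either way the consequent holds.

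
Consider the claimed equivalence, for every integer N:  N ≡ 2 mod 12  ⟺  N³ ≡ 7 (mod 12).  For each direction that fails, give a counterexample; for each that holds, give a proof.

[⇒] This fails: take N = 2. Then 2 ≡ 2 (mod 12), but 2³ = 8 ≡ 8 (mod 12), not 7.

[⇐] This fails: take N = 7. Then 7³ = 343 ≡ 7 (mod 12), yet 7 ≡ 7 (mod 12), not 2.

Neither direction holds.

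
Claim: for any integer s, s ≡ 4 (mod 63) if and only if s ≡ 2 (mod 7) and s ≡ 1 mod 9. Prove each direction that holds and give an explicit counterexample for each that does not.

(⟹) This fails: s = 4 gives 4 ≡ 4 (mod 63) but 4 ≡ 4 (mod 7), so the conjunction on the right does not hold.

(⟸) This fails: s = 37 satisfies both congruences on the right (37 ≡ 2 mod 7 and 37 ≡ 1 mod 9) yet 37 ≡ 37 (mod 63), not 4.

Neither implication holds.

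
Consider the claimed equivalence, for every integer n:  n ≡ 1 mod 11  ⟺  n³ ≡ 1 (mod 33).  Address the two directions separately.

Only the converse holds.

(→) This fails: take n = 12. Then 12 ≡ 1 (mod 11), but 12³ = 1728 ≡ 12 (mod 33), not 1.

(←) Conversely, the residues r modulo 33 with r³ ≡ 1 (mod 33) are exactly {1}, and each is ≡ 1 (mod 11).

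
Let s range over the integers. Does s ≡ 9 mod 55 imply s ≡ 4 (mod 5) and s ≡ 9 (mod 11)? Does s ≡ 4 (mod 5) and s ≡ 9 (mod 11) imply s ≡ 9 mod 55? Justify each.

Both directions hold.

Converse. If s ≡ 4 (mod 5) and s ≡ 9 (mod 11), then by the Chinese remainder theorem s ≡ 9 (mod 55). This is exactly s ≡ 9 (mod 55).

Forward direction. Suppose s ≡ 9 (mod 55); write s = 55j + 9. Since 5 ∣ 55, reducing mod 5 gives s ≡ 9 ≡ 4 (mod 5); since 11 ∣ 55, reducing mod 11 gives s ≡ 9 (mod 11).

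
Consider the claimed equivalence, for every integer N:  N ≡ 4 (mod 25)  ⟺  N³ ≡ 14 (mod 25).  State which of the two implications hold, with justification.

The biconditional holds.

(⟸) Suppose N³ ≡ 14 (mod 25). The only residue r in {0, …, 24} with r³ ≡ 14 (mod 25) is r = 4, so N ≡ 4 (mod 25).

(⟹) Suppose N ≡ 4 (mod 25). Write N = 25j + 4. Then (25j + 4)³ = 15625j³ + 7500j² + 1200j + 64 = 25(625j³ + 300j² + 48j + 2) + 14, so N³ ≡ 14 (mod 25).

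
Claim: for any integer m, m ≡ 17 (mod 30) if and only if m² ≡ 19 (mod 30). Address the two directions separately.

Only the forward implication holds.

(⇒) Suppose m ≡ 17 (mod 30). Write m = 30j + 17. Then (30j + 17)² = 900j² + 1020j + 289 = 30(30j² + 34j + 9) + 19, so m² ≡ 19 (mod 30).

(⇐) This fails: take m = 7. Then 7² = 49 ≡ 19 (mod 30), yet 7 ≡ 7 (mod 30), not 17.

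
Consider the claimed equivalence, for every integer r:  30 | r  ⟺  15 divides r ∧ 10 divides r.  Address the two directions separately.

Equivalent; both directions hold.

(⇒) If 30 ∣ r, write r = 30q. Since 30 = 2·15, r = 15·(2q), so 15 ∣ r; and since 30 = 3·10, r = 10·(3q), so 10 ∣ r.

(⇐) Suppose 15 ∣ r and 10 ∣ r. Any common multiple of 15 and 10 is a multiple of their lcm; here lcm(15, 10) = 15·10/gcd(15, 10) = 150/5 = 30, so 30 ∣ r.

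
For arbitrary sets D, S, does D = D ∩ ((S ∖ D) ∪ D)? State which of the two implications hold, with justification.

Both inclusions hold.

Reverse inclusion. Let x ∈ D ∩ ((S ∖ D) ∪ D). Then either x ∈ D and x ∉ S; or x ∈ D ∩ S. In each case x ∈ D, so D ∩ ((S ∖ D) ∪ D) ⊆ D.

Forward inclusion. Let x ∈ D. Then either x ∈ D and x ∉ S; or x ∈ D ∩ S. In each case x ∈ D ∩ ((S ∖ D) ∪ D), so D ⊆ D ∩ ((S ∖ D) ∪ D).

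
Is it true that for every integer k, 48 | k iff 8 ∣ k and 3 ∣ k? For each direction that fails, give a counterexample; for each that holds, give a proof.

Only the forward implication holds.

Converse. This fails: take k = 24. Both 8 ∣ 24 and 3 ∣ 24, yet 24 is not a multiple of 48 (since 24 = 0·48 + 24), so 48 ∤ 24.

Forward direction. If 48 ∣ k, write k = 48q. Since 48 = 6·8, k = 8·(6q), so 8 ∣ k; and since 48 = 16·3, k = 3·(16q), so 3 ∣ k.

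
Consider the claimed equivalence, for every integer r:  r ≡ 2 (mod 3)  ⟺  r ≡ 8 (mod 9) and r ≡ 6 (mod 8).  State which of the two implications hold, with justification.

(⇒) fails; (⇐) holds.

(⇐) If r ≡ 8 (mod 9) and r ≡ 6 (mod 8), then by the Chinese remainder theorem r ≡ 62 (mod 72). Since 62 ≡ 2 (mod 3) and 3 ∣ 72, we get r ≡ 2 (mod 3).

(⇒) This fails: r = 2 gives 2 ≡ 2 (mod 3) but 2 ≡ 2 (mod 9), so the conjunction on the right does not hold.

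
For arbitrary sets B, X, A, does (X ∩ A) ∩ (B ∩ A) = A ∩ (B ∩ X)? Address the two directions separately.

Both inclusions hold.

(⟹) Let x ∈ (X ∩ A) ∩ (B ∩ A). Then x ∈ B ∩ X ∩ A, from which x ∈ A ∩ (B ∩ X).

(⟸) Let x ∈ A ∩ (B ∩ X). Then x ∈ B ∩ X ∩ A, from which x ∈ (X ∩ A) ∩ (B ∩ A).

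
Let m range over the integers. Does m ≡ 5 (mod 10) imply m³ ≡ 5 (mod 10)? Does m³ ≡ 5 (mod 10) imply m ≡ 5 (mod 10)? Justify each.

[⇒] Suppose m ≡ 5 (mod 10). Write m = 10j + 5. Then (10j + 5)³ = 1000j³ + 1500j² + 750j + 125 = 10(100j³ + 150j² + 75j + 12) + 5, so m³ ≡ 5 (mod 10).

[⇐] For the converse, argue contrapositively. If m ≢ 5 (mod 10), then m is congruent to one of 0, 1, 2, 3, 4, 6, 7, 8, 9 modulo 10, and these give m³ ≡ 0, 1, 8, 7, 4, 6, 3, 2, 9 respectively — never 5.

Both implications hold.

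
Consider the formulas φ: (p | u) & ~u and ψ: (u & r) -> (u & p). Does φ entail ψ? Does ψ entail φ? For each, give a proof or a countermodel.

(⇒) Assume the antecedent. If p is true, (u & r) -> (u & p) reduces to true regardless of the other variables. If p is false, the antecedent cannot hold. Either way (u & r) -> (u & p) holds.

(⇐) This fails. Under p = F, r = F, u = F, the left side is false but the right side is true.

The forward direction holds; the converse fails.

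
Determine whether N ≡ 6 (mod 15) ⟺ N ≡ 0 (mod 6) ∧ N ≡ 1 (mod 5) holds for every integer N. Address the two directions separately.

(⟹) This fails: N = 21 gives 21 ≡ 6 (mod 15) but 21 ≡ 3 (mod 6), so the conjunction on the right does not hold.

(⟸) Conversely, if N ≡ 0 (mod 6) and N ≡ 1 (mod 5), then by the Chinese remainder theorem N ≡ 6 (mod 30). Since 6 ≡ 6 (mod 15) and 15 ∣ 30, we get N ≡ 6 (mod 15).

Only the reverse direction holds.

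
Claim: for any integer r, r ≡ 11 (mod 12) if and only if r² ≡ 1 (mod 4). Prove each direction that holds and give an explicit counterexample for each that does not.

Only the forward implication holds.

(⟹) Suppose r ≡ 11 (mod 12). Then r² ≡ 11² = 121 (mod 12), and since 4 ∣ 12, also r² ≡ 1 (mod 4).

(⟸) This fails: take r = 1. Then 1² = 1 ≡ 1 (mod 4), yet 1 ≡ 1 (mod 12), not 11.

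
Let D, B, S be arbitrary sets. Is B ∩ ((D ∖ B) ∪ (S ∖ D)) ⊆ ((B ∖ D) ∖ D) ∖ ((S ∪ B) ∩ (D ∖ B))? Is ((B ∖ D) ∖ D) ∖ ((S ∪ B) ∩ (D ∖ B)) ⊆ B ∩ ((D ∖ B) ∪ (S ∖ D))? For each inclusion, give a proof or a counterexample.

(⊆) holds; (⊇) fails.

(⊇) This inclusion fails. Take D = ∅, B = {1}, S = ∅; then 1 ∈ ((B ∖ D) ∖ D) ∖ ((S ∪ B) ∩ (D ∖ B)) but 1 ∉ B ∩ ((D ∖ B) ∪ (S ∖ D)).

(⊆) Let x ∈ B ∩ ((D ∖ B) ∪ (S ∖ D)). Then x ∈ B ∩ S and x ∉ D, from which x ∈ ((B ∖ D) ∖ D) ∖ ((S ∪ B) ∩ (D ∖ B)).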